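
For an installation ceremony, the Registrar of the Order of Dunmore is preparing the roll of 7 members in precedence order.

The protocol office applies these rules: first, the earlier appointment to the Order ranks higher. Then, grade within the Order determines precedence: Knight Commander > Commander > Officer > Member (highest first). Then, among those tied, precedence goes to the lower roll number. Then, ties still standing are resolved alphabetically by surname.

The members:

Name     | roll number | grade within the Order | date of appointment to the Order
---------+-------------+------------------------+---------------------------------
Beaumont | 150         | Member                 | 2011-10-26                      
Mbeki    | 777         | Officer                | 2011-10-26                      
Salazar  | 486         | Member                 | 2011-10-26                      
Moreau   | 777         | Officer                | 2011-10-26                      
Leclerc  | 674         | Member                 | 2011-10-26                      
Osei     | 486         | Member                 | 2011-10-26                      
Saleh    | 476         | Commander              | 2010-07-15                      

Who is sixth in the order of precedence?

Salazar

By date of appointment to the Order (earlier first): Saleh (2010-07-15); then Mbeki, Moreau, Beaumont, Osei, Salazar and Leclerc (each 2011-10-26).
Among Mbeki, Moreau, Beaumont, Osei, Salazar and Leclerc, by grade within the Order: Mbeki and Moreau (Officer) before Beaumont, Osei, Salazar and Leclerc (Member).
Mbeki and Moreau both have roll number 777, so the next rule applies.
Among Mbeki and Moreau, alphabetically by surname: Mbeki before Moreau.
Among Beaumont, Osei, Salazar and Leclerc, by roll number (lower first): Beaumont (150) before Osei and Salazar (486) before Leclerc (674).
Among Osei and Salazar, alphabetically by surname: Osei before Salazar.
Order: Saleh, Mbeki, Moreau, Beaumont, Osei, Salazar, Leclerc.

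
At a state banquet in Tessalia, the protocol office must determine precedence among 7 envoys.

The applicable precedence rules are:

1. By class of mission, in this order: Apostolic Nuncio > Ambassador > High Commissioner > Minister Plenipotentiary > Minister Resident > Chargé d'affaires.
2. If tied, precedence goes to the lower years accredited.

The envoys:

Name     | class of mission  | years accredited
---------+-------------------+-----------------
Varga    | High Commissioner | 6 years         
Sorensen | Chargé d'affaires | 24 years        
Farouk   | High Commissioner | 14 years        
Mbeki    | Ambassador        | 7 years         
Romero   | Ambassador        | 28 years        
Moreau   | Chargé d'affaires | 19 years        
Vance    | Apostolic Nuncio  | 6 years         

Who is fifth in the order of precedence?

By class of mission: Vance (Apostolic Nuncio); then Mbeki and Romero (Ambassador); then Varga and Farouk (High Commissioner); then Moreau and Sorensen (Chargé d'affaires).
Among Mbeki and Romero, by years accredited (lower first): Mbeki (7 years) before Romero (28 years).
Among Varga and Farouk, by years accredited (lower first): Varga (6 years) before Farouk (14 years).
Among Moreau and Sorensen, by years accredited (lower first): Moreau (19 years) before Sorensen (24 years).
Order: Vance, Mbeki, Romero, Varga, Farouk, Moreau, Sorensen.

Farouk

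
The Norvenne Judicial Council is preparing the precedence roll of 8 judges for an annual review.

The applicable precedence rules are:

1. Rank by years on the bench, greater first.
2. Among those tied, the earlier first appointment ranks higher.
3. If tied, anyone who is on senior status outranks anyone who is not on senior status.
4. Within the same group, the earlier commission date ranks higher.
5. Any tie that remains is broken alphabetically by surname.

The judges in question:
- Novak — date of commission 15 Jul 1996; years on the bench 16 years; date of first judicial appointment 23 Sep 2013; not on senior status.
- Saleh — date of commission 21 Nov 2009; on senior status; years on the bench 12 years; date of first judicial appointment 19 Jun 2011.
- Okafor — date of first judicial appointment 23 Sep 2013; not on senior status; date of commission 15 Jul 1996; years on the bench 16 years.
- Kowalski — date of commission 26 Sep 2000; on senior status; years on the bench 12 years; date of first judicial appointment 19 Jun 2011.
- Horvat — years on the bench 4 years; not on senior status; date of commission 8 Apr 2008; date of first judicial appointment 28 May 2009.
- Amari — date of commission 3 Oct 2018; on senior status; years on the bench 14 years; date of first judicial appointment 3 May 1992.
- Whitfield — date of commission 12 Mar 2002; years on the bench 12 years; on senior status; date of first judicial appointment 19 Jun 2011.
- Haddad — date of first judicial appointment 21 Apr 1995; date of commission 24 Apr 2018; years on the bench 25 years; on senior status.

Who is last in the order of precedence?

By years on the bench (higher first): Haddad (25 years); then Novak and Okafor (both 16 years); then Amari (14 years); then Kowalski, Whitfield and Saleh (each 12 years); then Horvat (4 years).
Novak and Okafor both have date of first judicial appointment 23 Sep 2013, so the next rule applies.
Novak and Okafor are each not on senior status, so the next rule applies.
Novak and Okafor both have date of commission 15 Jul 1996, so the next rule applies.
Among Novak and Okafor, alphabetically by surname: Novak before Okafor.
Kowalski, Whitfield and Saleh all have date of first judicial appointment 19 Jun 2011, so the next rule applies.
Kowalski, Whitfield and Saleh are each on senior status, so the next rule applies.
Among Kowalski, Whitfield and Saleh, by date of commission (earlier first): Kowalski (26 Sep 2000) before Whitfield (12 Mar 2002) before Saleh (21 Nov 2009).
Order: Haddad, Novak, Okafor, Amari, Kowalski, Whitfield, Saleh, Horvat.

Horvat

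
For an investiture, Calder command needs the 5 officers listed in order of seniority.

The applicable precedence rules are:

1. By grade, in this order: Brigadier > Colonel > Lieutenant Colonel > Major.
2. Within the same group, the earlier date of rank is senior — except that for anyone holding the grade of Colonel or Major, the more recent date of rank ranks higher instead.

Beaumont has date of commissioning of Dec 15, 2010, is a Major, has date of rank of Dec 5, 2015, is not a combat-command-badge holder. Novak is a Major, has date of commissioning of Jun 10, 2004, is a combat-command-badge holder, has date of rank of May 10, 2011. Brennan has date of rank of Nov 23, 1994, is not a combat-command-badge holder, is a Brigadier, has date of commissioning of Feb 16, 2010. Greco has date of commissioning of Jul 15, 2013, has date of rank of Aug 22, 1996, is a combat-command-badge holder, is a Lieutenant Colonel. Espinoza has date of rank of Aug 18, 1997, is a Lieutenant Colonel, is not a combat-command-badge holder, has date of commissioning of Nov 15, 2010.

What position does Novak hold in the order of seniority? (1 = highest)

5

By grade: Brennan (Brigadier); then Greco and Espinoza (Lieutenant Colonel); then Beaumont and Novak (Major).
Among Greco and Espinoza, by date of rank (earlier first): Greco (Aug 22, 1996) before Espinoza (Aug 18, 1997).
Among Beaumont and Novak, by date of rank (later first) (reversed rule for this group): Beaumont (Dec 5, 2015) before Novak (May 10, 2011).
Order: Brennan, Greco, Espinoza, Beaumont, Novak. So position 5.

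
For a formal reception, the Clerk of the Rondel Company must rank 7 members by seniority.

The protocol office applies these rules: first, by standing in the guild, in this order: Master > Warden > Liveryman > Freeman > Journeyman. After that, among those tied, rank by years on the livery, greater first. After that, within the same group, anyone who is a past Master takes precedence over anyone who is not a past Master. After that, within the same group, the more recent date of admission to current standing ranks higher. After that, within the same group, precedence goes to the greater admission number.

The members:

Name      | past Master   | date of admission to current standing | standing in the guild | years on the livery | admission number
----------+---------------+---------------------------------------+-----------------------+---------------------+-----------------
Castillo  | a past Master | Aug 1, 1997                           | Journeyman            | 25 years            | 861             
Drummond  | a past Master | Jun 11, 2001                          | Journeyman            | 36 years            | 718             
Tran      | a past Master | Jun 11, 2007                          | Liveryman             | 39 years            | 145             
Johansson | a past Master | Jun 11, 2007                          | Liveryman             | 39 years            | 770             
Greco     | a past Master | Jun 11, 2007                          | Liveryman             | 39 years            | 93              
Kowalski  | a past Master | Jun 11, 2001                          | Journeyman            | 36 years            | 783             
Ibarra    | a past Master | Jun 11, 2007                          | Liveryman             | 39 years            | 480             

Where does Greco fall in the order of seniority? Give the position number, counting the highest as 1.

By standing in the guild: Johansson, Ibarra, Tran and Greco (Liveryman); then Kowalski, Drummond and Castillo (Journeyman).
Johansson, Ibarra, Tran and Greco all have years on the livery 39 years, so the next rule applies.
Johansson, Ibarra, Tran and Greco are each a past Master, so the next rule applies.
Johansson, Ibarra, Tran and Greco all have date of admission to current standing Jun 11, 2007, so the next rule applies.
Among Johansson, Ibarra, Tran and Greco, by admission number (higher first): Johansson (770) before Ibarra (480) before Tran (145) before Greco (93).
Among Kowalski, Drummond and Castillo, by years on the livery (higher first): Kowalski and Drummond (36 years) before Castillo (25 years).
Kowalski and Drummond are each a past Master, so the next rule applies.
Kowalski and Drummond both have date of admission to current standing Jun 11, 2001, so the next rule applies.
Among Kowalski and Drummond, by admission number (higher first): Kowalski (783) before Drummond (718).
Order: Johansson, Ibarra, Tran, Greco, Kowalski, Drummond, Castillo. So position 4.

4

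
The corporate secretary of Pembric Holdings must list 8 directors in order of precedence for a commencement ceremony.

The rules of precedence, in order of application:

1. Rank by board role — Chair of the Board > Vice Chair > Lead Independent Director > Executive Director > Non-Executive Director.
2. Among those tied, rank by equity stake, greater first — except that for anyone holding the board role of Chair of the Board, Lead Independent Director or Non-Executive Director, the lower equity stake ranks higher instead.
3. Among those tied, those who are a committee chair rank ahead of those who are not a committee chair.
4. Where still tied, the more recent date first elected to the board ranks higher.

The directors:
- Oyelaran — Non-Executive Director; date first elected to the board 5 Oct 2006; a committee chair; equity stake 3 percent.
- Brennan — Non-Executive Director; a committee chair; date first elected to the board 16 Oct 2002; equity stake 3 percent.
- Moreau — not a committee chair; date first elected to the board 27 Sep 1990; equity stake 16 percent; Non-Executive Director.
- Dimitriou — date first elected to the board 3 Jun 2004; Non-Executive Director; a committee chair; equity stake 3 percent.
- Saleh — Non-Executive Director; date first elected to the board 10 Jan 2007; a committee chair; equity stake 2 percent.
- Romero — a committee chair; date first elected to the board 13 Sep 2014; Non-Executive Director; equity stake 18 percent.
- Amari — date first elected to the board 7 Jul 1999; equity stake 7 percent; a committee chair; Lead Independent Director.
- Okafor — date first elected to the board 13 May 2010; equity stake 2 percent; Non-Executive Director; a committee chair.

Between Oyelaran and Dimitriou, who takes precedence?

Oyelaran

By board role: Amari (Lead Independent Director); then Okafor, Saleh, Oyelaran, Dimitriou, Brennan, Moreau and Romero (Non-Executive Director).
Among Okafor, Saleh, Oyelaran, Dimitriou, Brennan, Moreau and Romero, by equity stake (lower first) (reversed rule for this group): Okafor and Saleh (2 percent) before Oyelaran, Dimitriou and Brennan (3 percent) before Moreau (16 percent) before Romero (18 percent).
Okafor and Saleh are each a committee chair, so the next rule applies.
Among Okafor and Saleh, by date first elected to the board (later first): Okafor (13 May 2010) before Saleh (10 Jan 2007).
Oyelaran, Dimitriou and Brennan are each a committee chair, so the next rule applies.
Among Oyelaran, Dimitriou and Brennan, by date first elected to the board (later first): Oyelaran (5 Oct 2006) before Dimitriou (3 Jun 2004) before Brennan (16 Oct 2002).
So Oyelaran takes precedence.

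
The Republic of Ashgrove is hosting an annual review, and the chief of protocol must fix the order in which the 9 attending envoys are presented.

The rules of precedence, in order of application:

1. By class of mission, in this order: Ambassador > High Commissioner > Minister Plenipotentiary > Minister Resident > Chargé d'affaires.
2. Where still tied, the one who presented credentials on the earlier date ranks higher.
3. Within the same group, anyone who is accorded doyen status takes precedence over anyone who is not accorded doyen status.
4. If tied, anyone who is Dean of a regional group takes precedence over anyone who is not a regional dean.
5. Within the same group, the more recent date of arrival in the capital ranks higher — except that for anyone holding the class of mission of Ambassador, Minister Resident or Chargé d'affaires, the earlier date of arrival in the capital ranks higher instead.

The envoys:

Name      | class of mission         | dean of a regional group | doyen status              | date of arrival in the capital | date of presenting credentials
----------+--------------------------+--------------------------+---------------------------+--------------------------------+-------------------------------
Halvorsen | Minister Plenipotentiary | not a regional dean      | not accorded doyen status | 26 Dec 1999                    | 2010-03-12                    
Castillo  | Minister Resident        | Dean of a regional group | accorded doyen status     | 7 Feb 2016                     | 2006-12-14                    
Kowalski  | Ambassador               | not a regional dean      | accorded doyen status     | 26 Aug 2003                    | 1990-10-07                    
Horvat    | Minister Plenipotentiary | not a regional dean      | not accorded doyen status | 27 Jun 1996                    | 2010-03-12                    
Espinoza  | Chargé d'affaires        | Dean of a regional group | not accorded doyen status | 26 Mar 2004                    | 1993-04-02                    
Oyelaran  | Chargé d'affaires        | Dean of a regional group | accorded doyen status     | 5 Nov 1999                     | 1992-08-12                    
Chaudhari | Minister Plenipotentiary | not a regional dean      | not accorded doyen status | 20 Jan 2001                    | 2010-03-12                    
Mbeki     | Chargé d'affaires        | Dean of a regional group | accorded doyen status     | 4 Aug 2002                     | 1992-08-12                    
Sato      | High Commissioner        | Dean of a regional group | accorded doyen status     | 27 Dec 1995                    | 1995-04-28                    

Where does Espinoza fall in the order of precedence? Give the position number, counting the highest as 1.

9

By class of mission: Kowalski (Ambassador); then Sato (High Commissioner); then Chaudhari, Halvorsen and Horvat (Minister Plenipotentiary); then Castillo (Minister Resident); then Oyelaran, Mbeki and Espinoza (Chargé d'affaires).
Chaudhari, Halvorsen and Horvat all have date of presenting credentials 2010-03-12, so the next rule applies.
Chaudhari, Halvorsen and Horvat are each not accorded doyen status, so the next rule applies.
Chaudhari, Halvorsen and Horvat are each not a regional dean, so the next rule applies.
Among Chaudhari, Halvorsen and Horvat, by date of arrival in the capital (later first): Chaudhari (20 Jan 2001) before Halvorsen (26 Dec 1999) before Horvat (27 Jun 1996).
Among Oyelaran, Mbeki and Espinoza, by date of presenting credentials (earlier first): Oyelaran and Mbeki (1992-08-12) before Espinoza (1993-04-02).
Oyelaran and Mbeki are each accorded doyen status, so the next rule applies.
Oyelaran and Mbeki are each Dean of a regional group, so the next rule applies.
Among Oyelaran and Mbeki, by date of arrival in the capital (earlier first) (reversed rule for this group): Oyelaran (5 Nov 1999) before Mbeki (4 Aug 2002).
Order: Kowalski, Sato, Chaudhari, Halvorsen, Horvat, Castillo, Oyelaran, Mbeki, Espinoza. So position 9.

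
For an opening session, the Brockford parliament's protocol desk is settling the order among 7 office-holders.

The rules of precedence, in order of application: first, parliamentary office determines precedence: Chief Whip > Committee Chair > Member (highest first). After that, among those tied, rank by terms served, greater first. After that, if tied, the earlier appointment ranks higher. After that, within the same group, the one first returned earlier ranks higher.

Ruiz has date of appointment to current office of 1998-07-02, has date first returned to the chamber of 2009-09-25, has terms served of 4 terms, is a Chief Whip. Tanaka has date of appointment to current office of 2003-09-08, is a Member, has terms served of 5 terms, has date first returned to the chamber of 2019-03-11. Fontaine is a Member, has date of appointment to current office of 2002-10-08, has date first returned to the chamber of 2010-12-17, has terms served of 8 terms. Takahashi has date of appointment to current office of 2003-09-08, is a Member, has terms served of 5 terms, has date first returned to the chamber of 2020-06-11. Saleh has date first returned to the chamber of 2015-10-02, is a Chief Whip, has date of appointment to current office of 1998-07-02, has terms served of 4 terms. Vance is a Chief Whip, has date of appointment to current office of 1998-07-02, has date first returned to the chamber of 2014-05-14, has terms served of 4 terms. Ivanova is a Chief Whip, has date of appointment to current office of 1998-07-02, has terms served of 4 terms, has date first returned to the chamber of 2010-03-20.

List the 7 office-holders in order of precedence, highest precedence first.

Ruiz, Ivanova, Vance, Saleh, Fontaine, Tanaka, Takahashi

By parliamentary office: Ruiz, Ivanova, Vance and Saleh (Chief Whip); then Fontaine, Tanaka and Takahashi (Member).
Ruiz, Ivanova, Vance and Saleh all have terms served 4 terms, so the next rule applies.
Ruiz, Ivanova, Vance and Saleh all have date of appointment to current office 1998-07-02, so the next rule applies.
Among Ruiz, Ivanova, Vance and Saleh, by date first returned to the chamber (earlier first): Ruiz (2009-09-25) before Ivanova (2010-03-20) before Vance (2014-05-14) before Saleh (2015-10-02).
Among Fontaine, Tanaka and Takahashi, by terms served (higher first): Fontaine (8 terms) before Tanaka and Takahashi (5 terms).
Tanaka and Takahashi both have date of appointment to current office 2003-09-08, so the next rule applies.
Among Tanaka and Takahashi, by date first returned to the chamber (earlier first): Tanaka (2019-03-11) before Takahashi (2020-06-11).
Full order: Ruiz, Ivanova, Vance, Saleh, Fontaine, Tanaka, Takahashi.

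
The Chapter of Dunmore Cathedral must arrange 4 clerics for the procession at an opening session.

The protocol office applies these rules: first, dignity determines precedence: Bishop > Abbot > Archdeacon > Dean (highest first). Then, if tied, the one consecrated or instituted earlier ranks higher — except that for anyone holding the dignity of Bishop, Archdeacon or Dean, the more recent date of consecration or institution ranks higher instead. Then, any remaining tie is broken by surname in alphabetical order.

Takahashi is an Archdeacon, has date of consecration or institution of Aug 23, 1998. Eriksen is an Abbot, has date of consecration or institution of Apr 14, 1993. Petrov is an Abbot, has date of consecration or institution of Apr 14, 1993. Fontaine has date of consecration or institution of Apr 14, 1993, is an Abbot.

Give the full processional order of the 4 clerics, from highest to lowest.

By dignity: Eriksen, Fontaine and Petrov (Abbot); then Takahashi (Archdeacon).
Eriksen, Fontaine and Petrov all have date of consecration or institution Apr 14, 1993, so the next rule applies.
Among Eriksen, Fontaine and Petrov, alphabetically by surname: Eriksen before Fontaine before Petrov.
Full order: Eriksen, Fontaine, Petrov, Takahashi.

Eriksen, Fontaine, Petrov, Takahashi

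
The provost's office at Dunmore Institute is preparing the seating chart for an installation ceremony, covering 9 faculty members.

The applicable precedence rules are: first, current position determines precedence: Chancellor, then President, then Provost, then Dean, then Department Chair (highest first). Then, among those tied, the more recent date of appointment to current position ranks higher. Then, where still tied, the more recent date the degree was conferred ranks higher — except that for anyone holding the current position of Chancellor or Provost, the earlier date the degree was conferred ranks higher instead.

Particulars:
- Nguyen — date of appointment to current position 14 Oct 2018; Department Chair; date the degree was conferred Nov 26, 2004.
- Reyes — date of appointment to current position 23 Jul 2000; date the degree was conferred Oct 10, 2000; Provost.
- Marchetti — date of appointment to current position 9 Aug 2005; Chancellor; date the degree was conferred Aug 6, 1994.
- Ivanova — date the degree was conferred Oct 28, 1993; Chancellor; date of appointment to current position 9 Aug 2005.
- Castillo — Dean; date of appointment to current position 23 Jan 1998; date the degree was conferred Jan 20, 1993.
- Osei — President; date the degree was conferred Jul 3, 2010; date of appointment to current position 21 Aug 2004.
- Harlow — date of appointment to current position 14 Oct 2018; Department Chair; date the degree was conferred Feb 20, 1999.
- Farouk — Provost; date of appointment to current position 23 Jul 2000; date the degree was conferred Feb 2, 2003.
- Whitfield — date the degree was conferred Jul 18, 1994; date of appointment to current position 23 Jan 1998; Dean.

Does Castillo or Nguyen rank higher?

Castillo

By current position: Ivanova and Marchetti (Chancellor); then Osei (President); then Reyes and Farouk (Provost); then Whitfield and Castillo (Dean); then Nguyen and Harlow (Department Chair).
Ivanova and Marchetti both have date of appointment to current position 9 Aug 2005, so the next rule applies.
Among Ivanova and Marchetti, by date the degree was conferred (earlier first) (reversed rule for this group): Ivanova (Oct 28, 1993) before Marchetti (Aug 6, 1994).
Reyes and Farouk both have date of appointment to current position 23 Jul 2000, so the next rule applies.
Among Reyes and Farouk, by date the degree was conferred (earlier first) (reversed rule for this group): Reyes (Oct 10, 2000) before Farouk (Feb 2, 2003).
Whitfield and Castillo both have date of appointment to current position 23 Jan 1998, so the next rule applies.
Among Whitfield and Castillo, by date the degree was conferred (later first): Whitfield (Jul 18, 1994) before Castillo (Jan 20, 1993).
Nguyen and Harlow both have date of appointment to current position 14 Oct 2018, so the next rule applies.
Among Nguyen and Harlow, by date the degree was conferred (later first): Nguyen (Nov 26, 2004) before Harlow (Feb 20, 1999).
So Castillo takes precedence.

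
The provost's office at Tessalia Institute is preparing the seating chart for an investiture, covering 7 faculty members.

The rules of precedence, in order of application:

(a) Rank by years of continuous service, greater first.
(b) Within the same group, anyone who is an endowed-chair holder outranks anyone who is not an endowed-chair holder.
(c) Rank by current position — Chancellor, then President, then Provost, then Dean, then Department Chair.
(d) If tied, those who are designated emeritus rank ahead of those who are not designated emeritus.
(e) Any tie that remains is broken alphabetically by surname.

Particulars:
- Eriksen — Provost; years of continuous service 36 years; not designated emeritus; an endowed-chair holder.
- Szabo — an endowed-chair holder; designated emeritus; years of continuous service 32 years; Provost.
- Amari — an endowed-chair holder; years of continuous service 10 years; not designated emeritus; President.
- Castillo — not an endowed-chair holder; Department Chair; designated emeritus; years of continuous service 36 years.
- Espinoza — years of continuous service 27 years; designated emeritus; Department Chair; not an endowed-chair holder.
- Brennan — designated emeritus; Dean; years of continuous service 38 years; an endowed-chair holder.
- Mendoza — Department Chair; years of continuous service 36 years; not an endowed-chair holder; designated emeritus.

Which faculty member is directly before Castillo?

By years of continuous service (higher first): Brennan (38 years); then Eriksen, Castillo and Mendoza (each 36 years); then Szabo (32 years); then Espinoza (27 years); then Amari (10 years).
Among Eriksen, Castillo and Mendoza, an endowed-chair holder before not an endowed-chair holder: Eriksen (an endowed-chair holder) before Castillo and Mendoza (not an endowed-chair holder).
Castillo and Mendoza are each Department Chair, so the next rule applies.
Castillo and Mendoza are each designated emeritus, so the next rule applies.
Among Castillo and Mendoza, alphabetically by surname: Castillo before Mendoza.
Order: Brennan, Eriksen, Castillo, Mendoza, Szabo, Espinoza, Amari.

Eriksen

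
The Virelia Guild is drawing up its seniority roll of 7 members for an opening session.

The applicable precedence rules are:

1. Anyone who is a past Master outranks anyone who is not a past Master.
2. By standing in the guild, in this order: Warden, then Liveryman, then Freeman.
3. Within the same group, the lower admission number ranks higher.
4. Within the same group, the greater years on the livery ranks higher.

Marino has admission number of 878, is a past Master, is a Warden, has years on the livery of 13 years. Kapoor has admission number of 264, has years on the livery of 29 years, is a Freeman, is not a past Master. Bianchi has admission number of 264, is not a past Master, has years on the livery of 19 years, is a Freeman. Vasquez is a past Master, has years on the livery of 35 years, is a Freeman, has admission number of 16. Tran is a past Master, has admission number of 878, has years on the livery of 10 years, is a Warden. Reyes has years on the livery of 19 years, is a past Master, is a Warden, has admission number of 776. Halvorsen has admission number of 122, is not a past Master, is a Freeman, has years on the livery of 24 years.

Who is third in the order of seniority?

Tran

By the first rule: Reyes, Marino, Tran and Vasquez (each a past Master); then Halvorsen, Kapoor and Bianchi (each not a past Master).
Among Reyes, Marino, Tran and Vasquez, by standing in the guild: Reyes, Marino and Tran (Warden) before Vasquez (Freeman).
Among Reyes, Marino and Tran, by admission number (lower first): Reyes (776) before Marino and Tran (878).
Among Marino and Tran, by years on the livery (higher first): Marino (13 years) before Tran (10 years).
Halvorsen, Kapoor and Bianchi are each Freeman, so the next rule applies.
Among Halvorsen, Kapoor and Bianchi, by admission number (lower first): Halvorsen (122) before Kapoor and Bianchi (264).
Among Kapoor and Bianchi, by years on the livery (higher first): Kapoor (29 years) before Bianchi (19 years).
Order: Reyes, Marino, Tran, Vasquez, Halvorsen, Kapoor, Bianchi.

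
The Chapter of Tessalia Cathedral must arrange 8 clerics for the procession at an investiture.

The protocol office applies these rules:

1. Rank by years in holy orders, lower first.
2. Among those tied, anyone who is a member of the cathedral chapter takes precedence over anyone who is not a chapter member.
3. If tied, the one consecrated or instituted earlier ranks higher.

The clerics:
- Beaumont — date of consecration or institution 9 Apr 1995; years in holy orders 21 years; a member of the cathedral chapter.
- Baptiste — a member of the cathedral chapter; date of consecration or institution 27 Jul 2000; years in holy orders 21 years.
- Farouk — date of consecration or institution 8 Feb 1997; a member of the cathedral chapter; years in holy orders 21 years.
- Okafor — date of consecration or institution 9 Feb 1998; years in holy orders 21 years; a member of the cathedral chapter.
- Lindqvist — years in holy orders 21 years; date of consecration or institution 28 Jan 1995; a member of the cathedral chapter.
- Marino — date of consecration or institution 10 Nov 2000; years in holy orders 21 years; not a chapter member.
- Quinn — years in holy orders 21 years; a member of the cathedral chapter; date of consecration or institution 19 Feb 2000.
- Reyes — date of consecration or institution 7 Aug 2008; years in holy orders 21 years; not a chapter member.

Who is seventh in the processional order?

By years in holy orders (lower first): Lindqvist, Beaumont, Farouk, Okafor, Quinn, Baptiste, Marino and Reyes (each 21 years).
Among Lindqvist, Beaumont, Farouk, Okafor, Quinn, Baptiste, Marino and Reyes, a member of the cathedral chapter before not a chapter member: Lindqvist, Beaumont, Farouk, Okafor, Quinn and Baptiste (a member of the cathedral chapter) before Marino and Reyes (not a chapter member).
Among Lindqvist, Beaumont, Farouk, Okafor, Quinn and Baptiste, by date of consecration or institution (earlier first): Lindqvist (28 Jan 1995) before Beaumont (9 Apr 1995) before Farouk (8 Feb 1997) before Okafor (9 Feb 1998) before Quinn (19 Feb 2000) before Baptiste (27 Jul 2000).
Among Marino and Reyes, by date of consecration or institution (earlier first): Marino (10 Nov 2000) before Reyes (7 Aug 2008).
Order: Lindqvist, Beaumont, Farouk, Okafor, Quinn, Baptiste, Marino, Reyes.

Marino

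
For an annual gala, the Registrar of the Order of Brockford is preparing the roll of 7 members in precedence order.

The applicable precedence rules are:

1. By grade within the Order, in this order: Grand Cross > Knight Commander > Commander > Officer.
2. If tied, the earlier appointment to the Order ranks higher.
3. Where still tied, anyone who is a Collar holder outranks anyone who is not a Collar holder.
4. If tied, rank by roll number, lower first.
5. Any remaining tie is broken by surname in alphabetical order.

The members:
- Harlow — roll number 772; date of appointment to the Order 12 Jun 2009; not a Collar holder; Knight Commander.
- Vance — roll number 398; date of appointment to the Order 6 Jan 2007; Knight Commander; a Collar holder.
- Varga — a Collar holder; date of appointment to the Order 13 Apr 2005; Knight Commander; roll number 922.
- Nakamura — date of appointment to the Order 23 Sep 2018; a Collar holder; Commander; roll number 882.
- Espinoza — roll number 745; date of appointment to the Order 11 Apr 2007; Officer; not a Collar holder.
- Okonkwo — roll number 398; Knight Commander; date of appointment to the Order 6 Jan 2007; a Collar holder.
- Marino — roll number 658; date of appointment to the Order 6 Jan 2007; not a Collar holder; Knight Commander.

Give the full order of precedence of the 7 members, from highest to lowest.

By grade within the Order: Varga, Okonkwo, Vance, Marino and Harlow (Knight Commander); then Nakamura (Commander); then Espinoza (Officer).
Among Varga, Okonkwo, Vance, Marino and Harlow, by date of appointment to the Order (earlier first): Varga (13 Apr 2005) before Okonkwo, Vance and Marino (6 Jan 2007) before Harlow (12 Jun 2009).
Among Okonkwo, Vance and Marino, a Collar holder before not a Collar holder: Okonkwo and Vance (a Collar holder) before Marino (not a Collar holder).
Okonkwo and Vance both have roll number 398, so the next rule applies.
Among Okonkwo and Vance, alphabetically by surname: Okonkwo before Vance.
Full order: Varga, Okonkwo, Vance, Marino, Harlow, Nakamura, Espinoza.

Varga, Okonkwo, Vance, Marino, Harlow, Nakamura, Espinoza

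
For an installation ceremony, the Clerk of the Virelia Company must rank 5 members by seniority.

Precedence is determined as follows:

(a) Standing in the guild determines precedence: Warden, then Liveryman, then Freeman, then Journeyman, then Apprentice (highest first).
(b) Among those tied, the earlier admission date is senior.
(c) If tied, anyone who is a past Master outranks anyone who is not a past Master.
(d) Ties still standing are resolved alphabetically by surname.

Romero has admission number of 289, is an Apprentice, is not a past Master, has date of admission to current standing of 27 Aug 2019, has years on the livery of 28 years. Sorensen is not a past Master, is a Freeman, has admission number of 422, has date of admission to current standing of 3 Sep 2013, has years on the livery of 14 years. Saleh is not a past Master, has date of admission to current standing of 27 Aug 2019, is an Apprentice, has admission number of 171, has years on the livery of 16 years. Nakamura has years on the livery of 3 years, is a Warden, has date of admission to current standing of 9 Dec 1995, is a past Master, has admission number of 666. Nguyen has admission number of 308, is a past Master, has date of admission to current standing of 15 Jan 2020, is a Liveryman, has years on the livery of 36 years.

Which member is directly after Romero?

Saleh

By standing in the guild: Nakamura (Warden); then Nguyen (Liveryman); then Sorensen (Freeman); then Romero and Saleh (Apprentice).
Romero and Saleh both have date of admission to current standing 27 Aug 2019, so the next rule applies.
Romero and Saleh are each not a past Master, so the next rule applies.
Among Romero and Saleh, alphabetically by surname: Romero before Saleh.
Order: Nakamura, Nguyen, Sorensen, Romero, Saleh.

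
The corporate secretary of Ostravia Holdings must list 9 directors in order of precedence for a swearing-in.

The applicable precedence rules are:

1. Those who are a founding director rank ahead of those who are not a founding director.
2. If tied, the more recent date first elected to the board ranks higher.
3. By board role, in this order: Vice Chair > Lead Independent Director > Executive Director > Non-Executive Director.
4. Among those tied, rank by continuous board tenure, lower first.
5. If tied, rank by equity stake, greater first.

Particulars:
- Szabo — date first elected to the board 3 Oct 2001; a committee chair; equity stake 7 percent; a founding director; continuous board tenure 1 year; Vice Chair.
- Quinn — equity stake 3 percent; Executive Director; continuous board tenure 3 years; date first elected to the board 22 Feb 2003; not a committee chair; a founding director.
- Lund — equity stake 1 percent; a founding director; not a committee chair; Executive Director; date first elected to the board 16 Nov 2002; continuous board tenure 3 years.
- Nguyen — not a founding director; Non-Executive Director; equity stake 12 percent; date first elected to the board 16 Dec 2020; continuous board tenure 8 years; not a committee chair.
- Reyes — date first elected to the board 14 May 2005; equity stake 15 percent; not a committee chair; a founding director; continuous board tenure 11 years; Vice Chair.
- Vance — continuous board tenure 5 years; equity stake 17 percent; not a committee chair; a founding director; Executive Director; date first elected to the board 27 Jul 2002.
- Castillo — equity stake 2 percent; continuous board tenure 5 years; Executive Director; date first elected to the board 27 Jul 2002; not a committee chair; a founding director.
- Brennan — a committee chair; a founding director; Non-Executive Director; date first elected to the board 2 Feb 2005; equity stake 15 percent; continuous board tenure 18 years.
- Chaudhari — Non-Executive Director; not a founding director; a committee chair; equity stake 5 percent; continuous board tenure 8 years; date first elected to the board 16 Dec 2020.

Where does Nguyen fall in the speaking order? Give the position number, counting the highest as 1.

8

By the first rule: Reyes, Brennan, Quinn, Lund, Vance, Castillo and Szabo (each a founding director); then Nguyen and Chaudhari (both not a founding director).
Among Reyes, Brennan, Quinn, Lund, Vance, Castillo and Szabo, by date first elected to the board (later first): Reyes (14 May 2005) before Brennan (2 Feb 2005) before Quinn (22 Feb 2003) before Lund (16 Nov 2002) before Vance and Castillo (27 Jul 2002) before Szabo (3 Oct 2001).
Vance and Castillo are each Executive Director, so the next rule applies.
Vance and Castillo both have continuous board tenure 5 years, so the next rule applies.
Among Vance and Castillo, by equity stake (higher first): Vance (17 percent) before Castillo (2 percent).
Nguyen and Chaudhari both have date first elected to the board 16 Dec 2020, so the next rule applies.
Nguyen and Chaudhari are each Non-Executive Director, so the next rule applies.
Nguyen and Chaudhari both have continuous board tenure 8 years, so the next rule applies.
Among Nguyen and Chaudhari, by equity stake (higher first): Nguyen (12 percent) before Chaudhari (5 percent).
Order: Reyes, Brennan, Quinn, Lund, Vance, Castillo, Szabo, Nguyen, Chaudhari. So position 8.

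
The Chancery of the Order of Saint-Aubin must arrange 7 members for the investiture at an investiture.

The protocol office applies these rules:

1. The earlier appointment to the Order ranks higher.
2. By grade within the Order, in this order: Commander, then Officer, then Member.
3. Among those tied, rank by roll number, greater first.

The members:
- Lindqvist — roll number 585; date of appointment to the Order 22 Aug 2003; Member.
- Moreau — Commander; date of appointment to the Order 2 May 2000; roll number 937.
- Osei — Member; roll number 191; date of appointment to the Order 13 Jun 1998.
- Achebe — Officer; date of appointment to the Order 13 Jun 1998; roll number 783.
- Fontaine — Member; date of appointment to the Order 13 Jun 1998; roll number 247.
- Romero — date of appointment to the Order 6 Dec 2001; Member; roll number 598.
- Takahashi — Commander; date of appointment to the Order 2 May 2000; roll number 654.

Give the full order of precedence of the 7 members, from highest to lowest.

By date of appointment to the Order (earlier first): Achebe, Fontaine and Osei (each 13 Jun 1998); then Moreau and Takahashi (both 2 May 2000); then Romero (6 Dec 2001); then Lindqvist (22 Aug 2003).
Among Achebe, Fontaine and Osei, by grade within the Order: Achebe (Officer) before Fontaine and Osei (Member).
Among Fontaine and Osei, by roll number (higher first): Fontaine (247) before Osei (191).
Moreau and Takahashi are each Commander, so the next rule applies.
Among Moreau and Takahashi, by roll number (higher first): Moreau (937) before Takahashi (654).
Full order: Achebe, Fontaine, Osei, Moreau, Takahashi, Romero, Lindqvist.

Achebe, Fontaine, Osei, Moreau, Takahashi, Romero, Lindqvist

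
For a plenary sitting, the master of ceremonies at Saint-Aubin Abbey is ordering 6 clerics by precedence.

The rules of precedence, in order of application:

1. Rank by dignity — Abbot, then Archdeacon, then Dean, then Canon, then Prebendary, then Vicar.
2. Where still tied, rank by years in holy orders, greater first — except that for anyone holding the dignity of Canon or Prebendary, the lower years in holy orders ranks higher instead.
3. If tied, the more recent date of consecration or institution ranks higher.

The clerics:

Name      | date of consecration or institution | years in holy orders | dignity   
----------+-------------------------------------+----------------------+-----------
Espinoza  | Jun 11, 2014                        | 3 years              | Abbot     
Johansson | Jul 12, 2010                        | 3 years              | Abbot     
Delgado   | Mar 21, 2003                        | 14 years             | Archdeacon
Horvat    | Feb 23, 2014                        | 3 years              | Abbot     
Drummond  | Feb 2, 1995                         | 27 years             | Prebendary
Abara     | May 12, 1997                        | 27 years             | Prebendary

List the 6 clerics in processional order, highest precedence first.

By dignity: Espinoza, Horvat and Johansson (Abbot); then Delgado (Archdeacon); then Abara and Drummond (Prebendary).
Espinoza, Horvat and Johansson all have years in holy orders 3 years, so the next rule applies.
Among Espinoza, Horvat and Johansson, by date of consecration or institution (later first): Espinoza (Jun 11, 2014) before Horvat (Feb 23, 2014) before Johansson (Jul 12, 2010).
Abara and Drummond both have years in holy orders 27 years, so the next rule applies.
Among Abara and Drummond, by date of consecration or institution (later first): Abara (May 12, 1997) before Drummond (Feb 2, 1995).
Full order: Espinoza, Horvat, Johansson, Delgado, Abara, Drummond.

Espinoza, Horvat, Johansson, Delgado, Abara, Drummond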